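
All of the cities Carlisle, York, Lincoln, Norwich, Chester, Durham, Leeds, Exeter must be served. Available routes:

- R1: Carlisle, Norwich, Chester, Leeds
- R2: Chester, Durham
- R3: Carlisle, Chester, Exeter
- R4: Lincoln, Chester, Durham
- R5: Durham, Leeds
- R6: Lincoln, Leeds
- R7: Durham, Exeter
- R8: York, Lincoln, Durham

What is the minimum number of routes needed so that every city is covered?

R1, R3, R8 together cover {Carlisle, York, Lincoln, Norwich, Chester, Durham, Leeds, Exeter} — every city.
No 2 of the 8 routes cover everything (all 28 pairs fall short), so 3 is minimum.

3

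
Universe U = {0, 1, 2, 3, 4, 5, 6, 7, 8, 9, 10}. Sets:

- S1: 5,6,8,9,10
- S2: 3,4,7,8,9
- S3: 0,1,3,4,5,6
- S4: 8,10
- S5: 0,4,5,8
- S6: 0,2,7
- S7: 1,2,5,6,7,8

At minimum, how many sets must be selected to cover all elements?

S1, S3, S6 together cover {0, 1, 2, 3, 4, 5, 6, 7, 8, 9, 10} — every element.
No 2 of the 7 sets cover everything (all 21 pairs fall short), so 3 is minimum.

3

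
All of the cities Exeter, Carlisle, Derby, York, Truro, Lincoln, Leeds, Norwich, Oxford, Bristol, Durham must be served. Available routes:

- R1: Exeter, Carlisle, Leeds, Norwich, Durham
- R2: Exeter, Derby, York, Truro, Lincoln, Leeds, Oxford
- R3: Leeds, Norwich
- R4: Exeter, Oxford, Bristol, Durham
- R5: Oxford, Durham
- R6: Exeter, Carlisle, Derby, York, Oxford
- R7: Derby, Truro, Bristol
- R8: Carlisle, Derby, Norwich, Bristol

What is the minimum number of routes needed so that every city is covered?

3

R1, R2, R4 together cover {Exeter, Carlisle, Derby, York, Truro, Lincoln, Leeds, Norwich, Oxford, Bristol, Durham} — every city.
No 2 of the 8 routes cover everything (all 28 pairs fall short), so 3 is minimum.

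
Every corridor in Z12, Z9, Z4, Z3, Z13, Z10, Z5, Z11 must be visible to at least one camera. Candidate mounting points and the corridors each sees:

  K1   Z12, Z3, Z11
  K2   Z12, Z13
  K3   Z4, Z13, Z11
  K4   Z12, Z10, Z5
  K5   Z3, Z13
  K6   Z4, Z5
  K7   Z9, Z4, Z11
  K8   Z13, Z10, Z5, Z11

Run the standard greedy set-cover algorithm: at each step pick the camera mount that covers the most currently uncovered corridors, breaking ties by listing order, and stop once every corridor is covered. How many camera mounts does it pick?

Pick 1: K8 covers 4 new corridors (Z13, Z10, Z5, Z11).
Pick 2: K1 covers 2 new corridors (Z12, Z3).
Pick 3: K7 covers 2 new corridors (Z9, Z4).
Greedy uses 3 camera mounts.

3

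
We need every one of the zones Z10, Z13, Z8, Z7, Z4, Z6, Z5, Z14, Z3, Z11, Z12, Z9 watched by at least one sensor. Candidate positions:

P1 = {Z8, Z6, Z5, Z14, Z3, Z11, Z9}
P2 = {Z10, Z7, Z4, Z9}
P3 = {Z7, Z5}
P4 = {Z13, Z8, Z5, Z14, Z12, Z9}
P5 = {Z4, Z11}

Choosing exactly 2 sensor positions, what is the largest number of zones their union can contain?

Choosing P1, P2 covers {Z10, Z8, Z7, Z4, Z6, Z5, Z14, Z3, Z11, Z9} — 10 zones.
No choice of 2 sensor positions does better; here Z13, Z12 are left uncovered.

10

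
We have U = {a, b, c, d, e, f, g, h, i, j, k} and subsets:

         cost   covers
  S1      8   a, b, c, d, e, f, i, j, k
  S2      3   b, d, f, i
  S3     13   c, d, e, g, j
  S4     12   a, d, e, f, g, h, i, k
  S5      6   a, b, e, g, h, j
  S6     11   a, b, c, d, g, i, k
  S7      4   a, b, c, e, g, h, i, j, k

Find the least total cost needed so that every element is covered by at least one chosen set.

S2, S7 cover every element at cost 3 + 4 = 7.
Any cover uses at least 2 sets; among all covering selections none totals below 7.

7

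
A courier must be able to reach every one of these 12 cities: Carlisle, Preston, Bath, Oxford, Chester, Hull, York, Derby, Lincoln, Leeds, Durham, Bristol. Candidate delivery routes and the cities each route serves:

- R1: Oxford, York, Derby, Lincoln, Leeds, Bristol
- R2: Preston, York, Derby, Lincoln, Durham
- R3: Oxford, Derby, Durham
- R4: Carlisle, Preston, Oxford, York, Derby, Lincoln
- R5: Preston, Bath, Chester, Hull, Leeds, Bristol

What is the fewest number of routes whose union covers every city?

R2, R4, R5 together cover {Carlisle, Preston, Bath, Oxford, Chester, Hull, York, Derby, Lincoln, Leeds, Durham, Bristol} — every city.
No 2 of the 5 routes cover everything (all 10 pairs fall short), so 3 is minimum.

3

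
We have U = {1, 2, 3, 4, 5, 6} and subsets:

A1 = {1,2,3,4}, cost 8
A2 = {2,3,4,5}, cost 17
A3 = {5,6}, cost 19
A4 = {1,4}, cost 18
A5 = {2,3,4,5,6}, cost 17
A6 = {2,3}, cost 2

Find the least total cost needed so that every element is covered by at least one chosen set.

25

A1, A5 cover every element at cost 8 + 17 = 25.
Any cover uses at least 2 sets; among all covering selections none totals below 25.
Greedy by coverage-per-cost would pick A6, A1, A5 for 27 — worse than the optimum 25.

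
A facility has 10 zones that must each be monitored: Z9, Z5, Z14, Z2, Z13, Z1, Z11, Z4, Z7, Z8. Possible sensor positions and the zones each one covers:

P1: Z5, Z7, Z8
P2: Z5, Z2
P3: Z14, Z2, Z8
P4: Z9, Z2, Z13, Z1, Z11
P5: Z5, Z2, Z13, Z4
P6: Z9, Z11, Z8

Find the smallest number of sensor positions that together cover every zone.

4

P1, P3, P4, P5 together cover {Z9, Z5, Z14, Z2, Z13, Z1, Z11, Z4, Z7, Z8} — every zone.
No 3 of the 6 sensor positions cover everything (all 20 triples fall short), so 4 is minimum.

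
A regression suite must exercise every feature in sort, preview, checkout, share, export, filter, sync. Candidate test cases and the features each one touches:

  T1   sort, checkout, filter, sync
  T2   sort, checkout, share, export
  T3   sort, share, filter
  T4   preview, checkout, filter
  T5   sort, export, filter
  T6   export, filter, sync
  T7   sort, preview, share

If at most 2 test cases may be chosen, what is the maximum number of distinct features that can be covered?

Choosing T1, T2 covers {sort, checkout, share, export, filter, sync} — 6 features.
No choice of 2 test cases does better; here preview is left uncovered.

6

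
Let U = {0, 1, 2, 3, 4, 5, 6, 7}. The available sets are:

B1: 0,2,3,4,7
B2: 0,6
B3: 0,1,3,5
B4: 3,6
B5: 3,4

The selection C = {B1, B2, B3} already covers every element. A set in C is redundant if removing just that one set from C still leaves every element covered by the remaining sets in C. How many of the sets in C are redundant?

0

Drop B1: 2, 4, 7 uncovered — not redundant.
Drop B2: 6 uncovered — not redundant.
Drop B3: 1, 5 uncovered — not redundant.
None of the sets in C is redundant.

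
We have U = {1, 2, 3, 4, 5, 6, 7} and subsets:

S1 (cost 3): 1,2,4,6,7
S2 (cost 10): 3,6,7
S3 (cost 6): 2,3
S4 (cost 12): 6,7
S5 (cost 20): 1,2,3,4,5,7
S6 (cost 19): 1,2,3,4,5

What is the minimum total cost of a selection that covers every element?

S1, S6 cover every element at cost 3 + 19 = 22.
Any cover uses at least 2 sets; among all covering selections none totals below 22.
Greedy by coverage-per-cost would pick S1, S3, S6 for 28 — worse than the optimum 22.

22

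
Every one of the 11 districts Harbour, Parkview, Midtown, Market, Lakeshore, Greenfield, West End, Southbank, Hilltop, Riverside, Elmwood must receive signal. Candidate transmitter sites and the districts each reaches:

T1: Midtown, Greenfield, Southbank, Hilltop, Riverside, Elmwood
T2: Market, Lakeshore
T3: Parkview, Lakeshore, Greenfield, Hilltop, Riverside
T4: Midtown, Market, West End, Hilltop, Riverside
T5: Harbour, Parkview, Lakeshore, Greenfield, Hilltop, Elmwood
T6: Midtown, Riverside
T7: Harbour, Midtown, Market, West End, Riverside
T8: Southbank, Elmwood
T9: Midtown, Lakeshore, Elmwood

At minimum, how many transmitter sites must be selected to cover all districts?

3

T1, T3, T7 together cover {Harbour, Parkview, Midtown, Market, Lakeshore, Greenfield, West End, Southbank, Hilltop, Riverside, Elmwood} — every district.
No 2 of the 9 transmitter sites cover everything (all 36 pairs fall short), so 3 is minimum.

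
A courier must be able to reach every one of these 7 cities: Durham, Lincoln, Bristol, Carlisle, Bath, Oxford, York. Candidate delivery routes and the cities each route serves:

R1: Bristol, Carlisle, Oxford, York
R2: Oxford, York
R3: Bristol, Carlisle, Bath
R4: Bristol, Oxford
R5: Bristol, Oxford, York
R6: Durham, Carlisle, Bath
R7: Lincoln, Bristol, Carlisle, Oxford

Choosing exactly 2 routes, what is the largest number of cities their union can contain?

Choosing R1, R6 covers {Durham, Bristol, Carlisle, Bath, Oxford, York} — 6 cities.
No choice of 2 routes does better; here Lincoln is left uncovered.

6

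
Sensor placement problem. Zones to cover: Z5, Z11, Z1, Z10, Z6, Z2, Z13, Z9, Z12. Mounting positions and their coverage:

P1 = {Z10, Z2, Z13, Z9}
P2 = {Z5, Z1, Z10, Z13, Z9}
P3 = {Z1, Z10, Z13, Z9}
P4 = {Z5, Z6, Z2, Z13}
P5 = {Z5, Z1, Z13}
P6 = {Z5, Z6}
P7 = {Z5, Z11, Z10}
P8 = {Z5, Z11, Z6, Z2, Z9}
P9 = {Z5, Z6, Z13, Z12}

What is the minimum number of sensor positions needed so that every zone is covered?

P2, P8, P9 together cover {Z5, Z11, Z1, Z10, Z6, Z2, Z13, Z9, Z12} — every zone.
No 2 of the 9 sensor positions cover everything (all 36 pairs fall short), so 3 is minimum.

3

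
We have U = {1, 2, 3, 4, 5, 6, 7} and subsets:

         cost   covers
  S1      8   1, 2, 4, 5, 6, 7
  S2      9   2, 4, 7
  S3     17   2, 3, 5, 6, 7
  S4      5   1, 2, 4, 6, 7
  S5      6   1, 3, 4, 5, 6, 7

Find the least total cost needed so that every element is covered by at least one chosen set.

S4, S5 cover every element at cost 5 + 6 = 11.
Any cover uses at least 2 sets; among all covering selections none totals below 11.

11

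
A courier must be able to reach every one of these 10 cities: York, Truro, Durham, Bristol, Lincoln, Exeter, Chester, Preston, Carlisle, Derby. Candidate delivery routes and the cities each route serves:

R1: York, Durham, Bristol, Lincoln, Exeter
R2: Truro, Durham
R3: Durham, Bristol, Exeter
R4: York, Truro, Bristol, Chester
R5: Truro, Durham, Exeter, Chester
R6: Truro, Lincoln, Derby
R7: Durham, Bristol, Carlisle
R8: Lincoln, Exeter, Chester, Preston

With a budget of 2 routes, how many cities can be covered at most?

7

Choosing R1, R4 covers {York, Truro, Durham, Bristol, Lincoln, Exeter, Chester} — 7 cities.
No choice of 2 routes does better; here Preston, Carlisle, Derby are left uncovered.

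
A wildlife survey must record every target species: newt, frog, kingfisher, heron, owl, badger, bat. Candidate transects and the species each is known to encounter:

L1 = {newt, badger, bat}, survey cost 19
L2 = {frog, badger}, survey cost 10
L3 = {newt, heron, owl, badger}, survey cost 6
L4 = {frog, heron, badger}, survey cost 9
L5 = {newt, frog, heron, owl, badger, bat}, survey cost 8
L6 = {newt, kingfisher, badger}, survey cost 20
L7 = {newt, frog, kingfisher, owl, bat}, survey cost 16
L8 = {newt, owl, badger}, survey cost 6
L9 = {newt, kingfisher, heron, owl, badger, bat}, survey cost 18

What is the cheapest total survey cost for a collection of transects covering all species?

L3, L7 cover every species at survey cost 6 + 16 = 22.
Any cover uses at least 2 transects; among all covering selections none totals below 22.

22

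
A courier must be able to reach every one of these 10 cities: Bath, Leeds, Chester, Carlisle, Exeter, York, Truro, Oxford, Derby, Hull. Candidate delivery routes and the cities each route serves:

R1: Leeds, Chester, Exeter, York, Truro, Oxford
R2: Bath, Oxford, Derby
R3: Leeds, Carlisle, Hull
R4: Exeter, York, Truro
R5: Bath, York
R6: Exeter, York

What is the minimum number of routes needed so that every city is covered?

3

R1, R2, R3 together cover {Bath, Leeds, Chester, Carlisle, Exeter, York, Truro, Oxford, Derby, Hull} — every city.
No 2 of the 6 routes cover everything (all 15 pairs fall short), so 3 is minimum.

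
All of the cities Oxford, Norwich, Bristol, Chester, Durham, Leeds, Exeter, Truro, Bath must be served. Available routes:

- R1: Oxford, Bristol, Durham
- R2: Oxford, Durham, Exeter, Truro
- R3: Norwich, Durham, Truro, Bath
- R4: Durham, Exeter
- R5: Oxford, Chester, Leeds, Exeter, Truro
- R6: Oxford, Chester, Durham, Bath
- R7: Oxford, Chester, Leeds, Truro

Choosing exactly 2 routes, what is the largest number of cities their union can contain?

Choosing R3, R5 covers {Oxford, Norwich, Chester, Durham, Leeds, Exeter, Truro, Bath} — 8 cities.
No choice of 2 routes does better; here Bristol is left uncovered.

8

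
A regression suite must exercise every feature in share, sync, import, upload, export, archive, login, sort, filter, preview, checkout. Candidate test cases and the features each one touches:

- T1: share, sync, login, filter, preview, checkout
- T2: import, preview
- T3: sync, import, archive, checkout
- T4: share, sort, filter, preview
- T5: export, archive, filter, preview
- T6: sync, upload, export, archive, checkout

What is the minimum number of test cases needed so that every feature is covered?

T1, T2, T4, T6 together cover {share, sync, import, upload, export, archive, login, sort, filter, preview, checkout} — every feature.
No 3 of the 6 test cases cover everything (all 20 triples fall short), so 4 is minimum.

4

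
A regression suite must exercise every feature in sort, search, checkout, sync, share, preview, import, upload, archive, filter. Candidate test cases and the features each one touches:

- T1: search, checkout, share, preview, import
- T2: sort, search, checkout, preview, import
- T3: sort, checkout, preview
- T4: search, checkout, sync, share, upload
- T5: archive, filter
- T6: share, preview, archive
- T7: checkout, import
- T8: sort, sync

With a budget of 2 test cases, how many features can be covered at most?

Choosing T2, T4 covers {sort, search, checkout, sync, share, preview, import, upload} — 8 features.
No choice of 2 test cases does better; here archive, filter are left uncovered.

8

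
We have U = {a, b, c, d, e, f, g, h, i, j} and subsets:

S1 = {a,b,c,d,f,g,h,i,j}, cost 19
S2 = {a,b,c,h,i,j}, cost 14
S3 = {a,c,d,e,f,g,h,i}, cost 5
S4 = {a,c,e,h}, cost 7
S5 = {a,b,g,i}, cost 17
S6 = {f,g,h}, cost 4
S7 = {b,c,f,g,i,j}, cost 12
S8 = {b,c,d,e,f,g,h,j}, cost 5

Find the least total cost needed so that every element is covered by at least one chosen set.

S3, S8 cover every element at cost 5 + 5 = 10.
Any cover uses at least 2 sets; among all covering selections none totals below 10.

10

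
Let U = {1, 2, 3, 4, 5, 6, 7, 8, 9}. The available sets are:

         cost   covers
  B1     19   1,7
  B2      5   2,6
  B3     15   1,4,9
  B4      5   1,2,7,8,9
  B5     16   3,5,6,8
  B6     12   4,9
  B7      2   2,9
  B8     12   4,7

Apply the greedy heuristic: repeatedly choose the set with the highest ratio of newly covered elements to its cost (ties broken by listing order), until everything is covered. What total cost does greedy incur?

38

Pick 1: B4 adds 5 new (1, 2, 7, 8, 9) at cost 5 (ratio 5/5).
Pick 2: B2 adds 1 new (6) at cost 5 (ratio 1/5).
Pick 3: B5 adds 2 new (3, 5) at cost 16 (ratio 2/16).
Pick 4: B6 adds 1 new (4) at cost 12 (ratio 1/12).
Greedy total cost: 5 + 5 + 16 + 12 = 38. (The true optimum is 33, so greedy overshoots here.)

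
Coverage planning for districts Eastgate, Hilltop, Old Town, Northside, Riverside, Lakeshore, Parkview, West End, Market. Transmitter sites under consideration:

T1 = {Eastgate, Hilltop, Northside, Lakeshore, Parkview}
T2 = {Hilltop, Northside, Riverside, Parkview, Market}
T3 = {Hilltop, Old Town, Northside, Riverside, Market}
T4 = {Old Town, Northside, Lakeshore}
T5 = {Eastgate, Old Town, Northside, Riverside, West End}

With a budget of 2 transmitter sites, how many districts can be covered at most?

8

Choosing T1, T3 covers {Eastgate, Hilltop, Old Town, Northside, Riverside, Lakeshore, Parkview, Market} — 8 districts.
No choice of 2 transmitter sites does better; here West End is left uncovered.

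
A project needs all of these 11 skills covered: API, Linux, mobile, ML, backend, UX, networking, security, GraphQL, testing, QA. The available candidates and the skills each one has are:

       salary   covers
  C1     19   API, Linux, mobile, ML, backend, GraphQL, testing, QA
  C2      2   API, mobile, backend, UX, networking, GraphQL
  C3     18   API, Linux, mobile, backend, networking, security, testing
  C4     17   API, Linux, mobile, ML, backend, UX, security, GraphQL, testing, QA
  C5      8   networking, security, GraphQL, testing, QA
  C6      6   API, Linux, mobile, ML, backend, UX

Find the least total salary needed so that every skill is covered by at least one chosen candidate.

C5, C6 cover every skill at salary 8 + 6 = 14.
Any cover uses at least 2 candidates; among all covering selections none totals below 14.
Greedy by coverage-per-salary would pick C2, C5, C6 for 16 — worse than the optimum 14.

14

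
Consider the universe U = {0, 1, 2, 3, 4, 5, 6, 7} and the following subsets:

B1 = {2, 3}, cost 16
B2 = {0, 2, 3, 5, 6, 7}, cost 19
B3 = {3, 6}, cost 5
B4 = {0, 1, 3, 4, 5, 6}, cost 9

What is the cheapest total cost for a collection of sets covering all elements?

28

B2, B4 cover every element at cost 19 + 9 = 28.
Any cover uses at least 2 sets; among all covering selections none totals below 28.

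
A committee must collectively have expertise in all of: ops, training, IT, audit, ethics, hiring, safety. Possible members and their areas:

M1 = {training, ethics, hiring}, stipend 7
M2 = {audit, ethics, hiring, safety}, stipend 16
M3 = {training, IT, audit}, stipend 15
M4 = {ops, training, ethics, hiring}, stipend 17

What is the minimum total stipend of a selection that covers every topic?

M2, M3, M4 cover every topic at stipend 16 + 15 + 17 = 48.
Any cover uses at least 3 members; among all covering selections none totals below 48.

48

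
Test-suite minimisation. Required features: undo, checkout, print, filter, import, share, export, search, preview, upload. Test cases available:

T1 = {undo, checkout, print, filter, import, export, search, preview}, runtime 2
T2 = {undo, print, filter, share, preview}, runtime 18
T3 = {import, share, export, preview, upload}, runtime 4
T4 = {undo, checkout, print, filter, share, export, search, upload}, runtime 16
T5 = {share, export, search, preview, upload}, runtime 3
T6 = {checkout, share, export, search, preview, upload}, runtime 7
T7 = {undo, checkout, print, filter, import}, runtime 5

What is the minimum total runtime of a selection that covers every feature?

T1, T5 cover every feature at runtime 2 + 3 = 5.
Any cover uses at least 2 test cases; among all covering selections none totals below 5.

5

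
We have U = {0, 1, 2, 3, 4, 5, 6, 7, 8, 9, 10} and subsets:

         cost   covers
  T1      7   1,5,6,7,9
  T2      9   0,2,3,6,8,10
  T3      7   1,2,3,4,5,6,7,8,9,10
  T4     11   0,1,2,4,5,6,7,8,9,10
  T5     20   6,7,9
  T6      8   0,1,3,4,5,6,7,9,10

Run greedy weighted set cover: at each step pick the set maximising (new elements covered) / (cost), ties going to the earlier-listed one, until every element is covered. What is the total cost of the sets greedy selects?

15

Pick 1: T3 adds 10 new (1, 2, 3, 4, 5, 6, 7, 8, 9, 10) at cost 7 (ratio 10/7).
Pick 2: T6 adds 1 new (0) at cost 8 (ratio 1/8).
Greedy total cost: 7 + 8 = 15.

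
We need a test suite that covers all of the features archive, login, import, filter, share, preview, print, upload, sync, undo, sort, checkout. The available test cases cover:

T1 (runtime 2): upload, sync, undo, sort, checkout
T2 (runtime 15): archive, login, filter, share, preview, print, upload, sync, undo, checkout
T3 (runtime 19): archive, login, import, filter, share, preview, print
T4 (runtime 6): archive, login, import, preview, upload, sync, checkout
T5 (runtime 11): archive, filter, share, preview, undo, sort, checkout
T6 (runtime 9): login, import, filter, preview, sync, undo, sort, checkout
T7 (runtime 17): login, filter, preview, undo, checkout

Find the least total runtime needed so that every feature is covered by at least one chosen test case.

21

T1, T3 cover every feature at runtime 2 + 19 = 21.
Any cover uses at least 2 test cases; among all covering selections none totals below 21.
Greedy by coverage-per-runtime would pick T1, T4, T2 for 23 — worse than the optimum 21.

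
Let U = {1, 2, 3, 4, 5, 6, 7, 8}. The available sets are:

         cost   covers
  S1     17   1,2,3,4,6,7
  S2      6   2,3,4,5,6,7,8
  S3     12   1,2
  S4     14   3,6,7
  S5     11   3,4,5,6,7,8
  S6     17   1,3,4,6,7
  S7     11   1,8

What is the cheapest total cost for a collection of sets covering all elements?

17

S2, S7 cover every element at cost 6 + 11 = 17.
Any cover uses at least 2 sets; among all covering selections none totals below 17.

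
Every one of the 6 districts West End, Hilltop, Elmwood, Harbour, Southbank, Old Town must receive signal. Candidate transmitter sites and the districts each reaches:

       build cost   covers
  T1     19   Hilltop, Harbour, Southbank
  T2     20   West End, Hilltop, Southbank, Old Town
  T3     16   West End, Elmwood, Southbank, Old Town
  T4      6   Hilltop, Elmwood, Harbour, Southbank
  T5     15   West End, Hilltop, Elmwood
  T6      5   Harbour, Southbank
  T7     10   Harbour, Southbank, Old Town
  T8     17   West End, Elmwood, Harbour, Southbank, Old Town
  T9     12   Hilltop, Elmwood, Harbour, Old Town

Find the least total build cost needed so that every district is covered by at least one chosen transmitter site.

T3, T4 cover every district at build cost 16 + 6 = 22.
Any cover uses at least 2 transmitter sites; among all covering selections none totals below 22.

22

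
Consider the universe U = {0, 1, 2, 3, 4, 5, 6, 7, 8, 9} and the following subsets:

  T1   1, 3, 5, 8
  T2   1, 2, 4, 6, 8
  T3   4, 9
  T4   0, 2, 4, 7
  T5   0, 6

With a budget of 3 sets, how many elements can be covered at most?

9

Choosing T1, T2, T4 covers {0, 1, 2, 3, 4, 5, 6, 7, 8} — 9 elements.
No choice of 3 sets does better; here 9 is left uncovered.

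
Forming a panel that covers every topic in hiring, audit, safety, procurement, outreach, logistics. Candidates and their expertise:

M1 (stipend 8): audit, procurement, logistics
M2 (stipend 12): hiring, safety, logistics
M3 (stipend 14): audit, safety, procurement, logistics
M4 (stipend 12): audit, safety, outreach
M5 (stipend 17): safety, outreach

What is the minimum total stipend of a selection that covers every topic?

32

M1, M2, M4 cover every topic at stipend 8 + 12 + 12 = 32.
Any cover uses at least 3 members; among all covering selections none totals below 32.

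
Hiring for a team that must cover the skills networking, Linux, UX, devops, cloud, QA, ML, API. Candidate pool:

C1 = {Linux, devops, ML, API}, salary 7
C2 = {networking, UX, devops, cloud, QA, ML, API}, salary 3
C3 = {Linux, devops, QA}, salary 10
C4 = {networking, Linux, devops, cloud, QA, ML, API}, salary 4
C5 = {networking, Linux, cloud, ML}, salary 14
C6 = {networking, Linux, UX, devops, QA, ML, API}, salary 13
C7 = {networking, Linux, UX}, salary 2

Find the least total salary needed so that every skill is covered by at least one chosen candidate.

C2, C7 cover every skill at salary 3 + 2 = 5.
Any cover uses at least 2 candidates; among all covering selections none totals below 5.

5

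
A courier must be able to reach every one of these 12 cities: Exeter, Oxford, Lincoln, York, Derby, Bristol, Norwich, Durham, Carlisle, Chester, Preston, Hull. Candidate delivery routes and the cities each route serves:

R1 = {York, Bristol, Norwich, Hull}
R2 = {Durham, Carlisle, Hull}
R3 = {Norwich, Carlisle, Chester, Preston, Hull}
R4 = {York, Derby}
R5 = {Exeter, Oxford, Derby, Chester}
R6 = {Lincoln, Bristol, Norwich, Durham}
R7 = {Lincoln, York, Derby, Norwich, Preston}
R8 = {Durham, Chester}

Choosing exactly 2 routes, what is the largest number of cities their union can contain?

Choosing R1, R5 covers {Exeter, Oxford, York, Derby, Bristol, Norwich, Chester, Hull} — 8 cities.
No choice of 2 routes does better; here Lincoln, Durham, Carlisle, Preston are left uncovered.

8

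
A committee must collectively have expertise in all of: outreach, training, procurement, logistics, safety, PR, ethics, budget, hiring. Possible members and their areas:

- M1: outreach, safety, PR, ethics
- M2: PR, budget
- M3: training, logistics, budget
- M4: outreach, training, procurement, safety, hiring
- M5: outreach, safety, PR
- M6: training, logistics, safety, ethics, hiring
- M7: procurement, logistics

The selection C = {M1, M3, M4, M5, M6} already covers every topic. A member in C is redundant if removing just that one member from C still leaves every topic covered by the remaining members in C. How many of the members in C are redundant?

Drop M1: the rest still cover every topic — redundant.
Drop M3: budget uncovered — not redundant.
Drop M4: procurement uncovered — not redundant.
Drop M5: the rest still cover every topic — redundant.
Drop M6: the rest still cover every topic — redundant.
3 redundant: M1, M5, M6.

3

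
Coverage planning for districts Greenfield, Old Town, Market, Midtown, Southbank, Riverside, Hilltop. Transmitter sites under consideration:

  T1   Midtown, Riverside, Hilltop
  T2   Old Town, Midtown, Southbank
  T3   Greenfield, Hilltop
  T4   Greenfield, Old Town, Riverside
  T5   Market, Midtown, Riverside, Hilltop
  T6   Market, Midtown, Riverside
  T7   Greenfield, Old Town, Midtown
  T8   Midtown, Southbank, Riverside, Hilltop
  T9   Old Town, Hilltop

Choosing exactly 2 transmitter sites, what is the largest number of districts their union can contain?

Choosing T2, T5 covers {Old Town, Market, Midtown, Southbank, Riverside, Hilltop} — 6 districts.
No choice of 2 transmitter sites does better; here Greenfield is left uncovered.

6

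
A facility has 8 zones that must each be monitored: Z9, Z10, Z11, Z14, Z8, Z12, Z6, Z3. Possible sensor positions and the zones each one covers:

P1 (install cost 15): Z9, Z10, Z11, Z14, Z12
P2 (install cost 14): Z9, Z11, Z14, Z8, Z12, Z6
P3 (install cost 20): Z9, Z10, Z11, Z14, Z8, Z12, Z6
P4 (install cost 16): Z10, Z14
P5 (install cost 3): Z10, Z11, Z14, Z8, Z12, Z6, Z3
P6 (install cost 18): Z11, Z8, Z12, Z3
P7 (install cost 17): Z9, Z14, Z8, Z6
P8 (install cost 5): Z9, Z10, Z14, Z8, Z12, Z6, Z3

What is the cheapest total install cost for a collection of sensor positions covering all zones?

P5, P8 cover every zone at install cost 3 + 5 = 8.
Any cover uses at least 2 sensor positions; among all covering selections none totals below 8.

8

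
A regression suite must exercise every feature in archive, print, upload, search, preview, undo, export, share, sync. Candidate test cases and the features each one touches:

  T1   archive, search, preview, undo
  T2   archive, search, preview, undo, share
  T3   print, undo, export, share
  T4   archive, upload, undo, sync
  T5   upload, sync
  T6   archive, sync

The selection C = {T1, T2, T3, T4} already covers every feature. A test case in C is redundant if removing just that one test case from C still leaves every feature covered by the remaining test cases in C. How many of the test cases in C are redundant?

Drop T1: the rest still cover every feature — redundant.
Drop T2: the rest still cover every feature — redundant.
Drop T3: print, export uncovered — not redundant.
Drop T4: upload, sync uncovered — not redundant.
2 redundant: T1, T2.

2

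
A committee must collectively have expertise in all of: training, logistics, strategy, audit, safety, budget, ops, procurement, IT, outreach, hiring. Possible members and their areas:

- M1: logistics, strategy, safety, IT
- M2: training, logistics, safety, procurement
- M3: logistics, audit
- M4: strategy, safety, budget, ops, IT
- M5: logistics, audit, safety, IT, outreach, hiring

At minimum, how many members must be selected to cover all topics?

M2, M4, M5 together cover {training, logistics, strategy, audit, safety, budget, ops, procurement, IT, outreach, hiring} — every topic.
No 2 of the 5 members cover everything (all 10 pairs fall short), so 3 is minimum.

3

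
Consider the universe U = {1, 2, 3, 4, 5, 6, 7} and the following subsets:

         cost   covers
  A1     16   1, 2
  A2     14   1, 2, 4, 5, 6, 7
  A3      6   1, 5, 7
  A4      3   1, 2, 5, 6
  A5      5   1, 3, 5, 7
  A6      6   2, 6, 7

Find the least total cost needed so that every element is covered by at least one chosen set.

A2, A5 cover every element at cost 14 + 5 = 19.
Any cover uses at least 2 sets; among all covering selections none totals below 19.
Greedy by coverage-per-cost would pick A4, A5, A2 for 22 — worse than the optimum 19.

19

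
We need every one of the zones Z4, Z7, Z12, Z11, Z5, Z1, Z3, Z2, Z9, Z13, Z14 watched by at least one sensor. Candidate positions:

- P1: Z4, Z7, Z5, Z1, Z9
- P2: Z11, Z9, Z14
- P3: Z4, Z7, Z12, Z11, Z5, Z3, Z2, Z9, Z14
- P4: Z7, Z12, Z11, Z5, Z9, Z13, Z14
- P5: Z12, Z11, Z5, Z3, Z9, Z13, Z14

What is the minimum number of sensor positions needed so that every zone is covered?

3

P1, P3, P4 together cover {Z4, Z7, Z12, Z11, Z5, Z1, Z3, Z2, Z9, Z13, Z14} — every zone.
No 2 of the 5 sensor positions cover everything (all 10 pairs fall short), so 3 is minimum.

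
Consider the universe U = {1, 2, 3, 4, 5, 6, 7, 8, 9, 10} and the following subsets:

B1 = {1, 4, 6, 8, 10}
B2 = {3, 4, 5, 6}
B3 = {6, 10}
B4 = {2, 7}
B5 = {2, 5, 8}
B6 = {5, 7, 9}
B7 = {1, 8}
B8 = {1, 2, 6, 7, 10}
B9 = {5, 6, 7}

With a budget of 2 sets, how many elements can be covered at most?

8

Choosing B1, B6 covers {1, 4, 5, 6, 7, 8, 9, 10} — 8 elements.
No choice of 2 sets does better; here 2, 3 are left uncovered.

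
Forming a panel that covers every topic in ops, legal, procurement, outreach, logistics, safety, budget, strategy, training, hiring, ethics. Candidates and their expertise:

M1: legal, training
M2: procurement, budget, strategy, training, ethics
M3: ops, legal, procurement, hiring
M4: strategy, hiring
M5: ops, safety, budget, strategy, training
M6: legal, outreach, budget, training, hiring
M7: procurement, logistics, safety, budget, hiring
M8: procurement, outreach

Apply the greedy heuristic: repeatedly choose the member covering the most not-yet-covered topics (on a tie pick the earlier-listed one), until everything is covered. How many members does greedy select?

4

Pick 1: M2 covers 5 new topics (procurement, budget, strategy, training, ethics).
Pick 2: M3 covers 3 new topics (ops, legal, hiring).
Pick 3: M7 covers 2 new topics (logistics, safety).
Pick 4: M6 covers 1 new topics (outreach).
Greedy uses 4 members.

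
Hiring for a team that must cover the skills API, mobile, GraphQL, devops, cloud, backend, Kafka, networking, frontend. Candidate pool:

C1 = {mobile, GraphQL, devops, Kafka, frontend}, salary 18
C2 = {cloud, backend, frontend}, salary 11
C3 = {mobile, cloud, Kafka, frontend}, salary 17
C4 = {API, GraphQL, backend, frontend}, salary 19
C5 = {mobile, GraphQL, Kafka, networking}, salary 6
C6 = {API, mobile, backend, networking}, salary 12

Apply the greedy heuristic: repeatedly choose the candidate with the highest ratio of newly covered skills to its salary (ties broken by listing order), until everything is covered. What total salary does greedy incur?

47

Pick 1: C5 adds 4 new (mobile, GraphQL, Kafka, networking) at salary 6 (ratio 4/6).
Pick 2: C2 adds 3 new (cloud, backend, frontend) at salary 11 (ratio 3/11).
Pick 3: C6 adds 1 new (API) at salary 12 (ratio 1/12).
Pick 4: C1 adds 1 new (devops) at salary 18 (ratio 1/18).
Greedy total salary: 6 + 11 + 12 + 18 = 47. (The true optimum is 41, so greedy overshoots here.)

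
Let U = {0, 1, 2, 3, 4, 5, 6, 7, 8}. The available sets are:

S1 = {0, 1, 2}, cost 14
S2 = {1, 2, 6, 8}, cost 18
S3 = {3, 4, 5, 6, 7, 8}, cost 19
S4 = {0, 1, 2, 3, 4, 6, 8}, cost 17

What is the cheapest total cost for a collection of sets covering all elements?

33

S1, S3 cover every element at cost 14 + 19 = 33.
Any cover uses at least 2 sets; among all covering selections none totals below 33.
Greedy by coverage-per-cost would pick S4, S3 for 36 — worse than the optimum 33.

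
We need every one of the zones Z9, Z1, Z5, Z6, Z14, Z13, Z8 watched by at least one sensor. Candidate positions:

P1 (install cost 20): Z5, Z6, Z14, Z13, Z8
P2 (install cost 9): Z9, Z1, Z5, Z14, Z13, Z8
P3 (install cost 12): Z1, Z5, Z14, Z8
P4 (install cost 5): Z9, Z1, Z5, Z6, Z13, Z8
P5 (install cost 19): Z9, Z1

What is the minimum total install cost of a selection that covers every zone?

14

P2, P4 cover every zone at install cost 9 + 5 = 14.
Any cover uses at least 2 sensor positions; among all covering selections none totals below 14.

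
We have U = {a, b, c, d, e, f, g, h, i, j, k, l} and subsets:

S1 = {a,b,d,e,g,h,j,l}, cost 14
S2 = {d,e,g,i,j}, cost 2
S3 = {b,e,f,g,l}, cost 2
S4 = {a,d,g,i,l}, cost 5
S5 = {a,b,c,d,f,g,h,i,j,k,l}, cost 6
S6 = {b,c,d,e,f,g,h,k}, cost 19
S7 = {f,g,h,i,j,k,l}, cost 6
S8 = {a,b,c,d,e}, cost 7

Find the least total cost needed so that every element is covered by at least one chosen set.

S2, S5 cover every element at cost 2 + 6 = 8.
Any cover uses at least 2 sets; among all covering selections none totals below 8.
Greedy by coverage-per-cost would pick S2, S3, S5 for 10 — worse than the optimum 8.

8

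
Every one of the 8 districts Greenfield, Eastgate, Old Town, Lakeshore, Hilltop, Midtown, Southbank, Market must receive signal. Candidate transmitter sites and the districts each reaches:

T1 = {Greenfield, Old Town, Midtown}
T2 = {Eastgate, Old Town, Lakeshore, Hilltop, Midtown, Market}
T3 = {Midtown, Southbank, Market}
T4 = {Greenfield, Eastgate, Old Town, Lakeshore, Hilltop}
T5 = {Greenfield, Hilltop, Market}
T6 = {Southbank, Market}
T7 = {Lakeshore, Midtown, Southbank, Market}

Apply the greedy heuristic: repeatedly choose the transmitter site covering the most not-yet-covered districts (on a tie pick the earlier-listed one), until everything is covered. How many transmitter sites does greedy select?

Pick 1: T2 covers 6 new districts (Eastgate, Old Town, Lakeshore, Hilltop, Midtown, Market).
Pick 2: T1 covers 1 new districts (Greenfield).
Pick 3: T3 covers 1 new districts (Southbank).
Greedy uses 3 transmitter sites. (The true minimum is 2.)

3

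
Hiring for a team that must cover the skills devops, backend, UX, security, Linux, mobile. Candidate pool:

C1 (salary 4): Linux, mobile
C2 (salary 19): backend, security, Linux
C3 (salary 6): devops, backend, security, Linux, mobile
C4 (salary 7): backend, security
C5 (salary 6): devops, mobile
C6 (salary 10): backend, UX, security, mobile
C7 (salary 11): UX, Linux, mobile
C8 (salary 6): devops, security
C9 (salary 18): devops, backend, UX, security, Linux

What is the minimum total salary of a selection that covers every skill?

16

C3, C6 cover every skill at salary 6 + 10 = 16.
Any cover uses at least 2 candidates; among all covering selections none totals below 16.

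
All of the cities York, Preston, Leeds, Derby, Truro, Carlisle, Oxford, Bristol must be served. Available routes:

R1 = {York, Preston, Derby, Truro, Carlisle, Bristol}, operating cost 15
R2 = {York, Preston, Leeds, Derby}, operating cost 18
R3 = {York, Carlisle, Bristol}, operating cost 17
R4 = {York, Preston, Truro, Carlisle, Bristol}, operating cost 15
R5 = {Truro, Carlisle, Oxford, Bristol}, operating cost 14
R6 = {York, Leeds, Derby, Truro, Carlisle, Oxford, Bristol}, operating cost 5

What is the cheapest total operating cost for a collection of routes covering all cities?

R1, R6 cover every city at operating cost 15 + 5 = 20.
Any cover uses at least 2 routes; among all covering selections none totals below 20.

20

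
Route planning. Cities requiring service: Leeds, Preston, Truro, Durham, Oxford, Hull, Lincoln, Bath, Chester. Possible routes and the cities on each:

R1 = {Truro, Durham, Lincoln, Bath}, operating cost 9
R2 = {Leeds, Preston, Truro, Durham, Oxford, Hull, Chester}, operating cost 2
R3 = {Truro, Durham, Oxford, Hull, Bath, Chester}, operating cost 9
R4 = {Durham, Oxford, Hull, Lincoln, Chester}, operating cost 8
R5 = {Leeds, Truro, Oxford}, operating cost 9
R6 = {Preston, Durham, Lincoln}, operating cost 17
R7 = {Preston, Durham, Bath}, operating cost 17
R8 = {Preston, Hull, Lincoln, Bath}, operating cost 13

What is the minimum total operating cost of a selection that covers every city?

R1, R2 cover every city at operating cost 9 + 2 = 11.
Any cover uses at least 2 routes; among all covering selections none totals below 11.

11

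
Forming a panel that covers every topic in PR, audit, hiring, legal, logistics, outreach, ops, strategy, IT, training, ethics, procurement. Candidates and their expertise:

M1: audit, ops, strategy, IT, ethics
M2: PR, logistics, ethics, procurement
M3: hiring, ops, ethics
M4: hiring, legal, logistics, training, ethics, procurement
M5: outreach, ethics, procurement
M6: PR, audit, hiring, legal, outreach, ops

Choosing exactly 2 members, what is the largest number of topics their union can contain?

Choosing M1, M4 covers {audit, hiring, legal, logistics, ops, strategy, IT, training, ethics, procurement} — 10 topics.
No choice of 2 members does better; here PR, outreach are left uncovered.

10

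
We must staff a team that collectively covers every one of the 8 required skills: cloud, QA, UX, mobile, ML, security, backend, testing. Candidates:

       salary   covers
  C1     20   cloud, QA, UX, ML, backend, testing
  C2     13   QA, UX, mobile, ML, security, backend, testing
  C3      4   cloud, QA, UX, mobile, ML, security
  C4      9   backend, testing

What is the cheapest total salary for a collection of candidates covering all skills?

13

C3, C4 cover every skill at salary 4 + 9 = 13.
Any cover uses at least 2 candidates; among all covering selections none totals below 13.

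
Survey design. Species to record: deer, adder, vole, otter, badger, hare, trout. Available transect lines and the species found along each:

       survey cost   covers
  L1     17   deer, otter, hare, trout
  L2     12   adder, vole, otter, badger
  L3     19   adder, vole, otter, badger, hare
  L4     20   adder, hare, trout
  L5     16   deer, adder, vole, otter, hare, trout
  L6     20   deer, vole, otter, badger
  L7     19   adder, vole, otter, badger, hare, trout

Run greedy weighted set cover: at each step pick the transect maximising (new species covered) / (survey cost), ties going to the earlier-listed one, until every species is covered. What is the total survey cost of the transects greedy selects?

Pick 1: L5 adds 6 new (deer, adder, vole, otter, hare, trout) at survey cost 16 (ratio 6/16).
Pick 2: L2 adds 1 new (badger) at survey cost 12 (ratio 1/12).
Greedy total survey cost: 16 + 12 = 28.

28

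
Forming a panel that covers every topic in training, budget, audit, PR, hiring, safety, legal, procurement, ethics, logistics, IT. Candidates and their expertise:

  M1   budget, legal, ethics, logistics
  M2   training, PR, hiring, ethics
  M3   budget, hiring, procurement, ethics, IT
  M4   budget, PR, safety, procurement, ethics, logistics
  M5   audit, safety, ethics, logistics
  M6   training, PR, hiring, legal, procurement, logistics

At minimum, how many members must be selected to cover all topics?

3

M3, M5, M6 together cover {training, budget, audit, PR, hiring, safety, legal, procurement, ethics, logistics, IT} — every topic.
No 2 of the 6 members cover everything (all 15 pairs fall short), so 3 is minimum.
Greedy (largest uncovered first) would take M4, M6, M3, M5 — 4 members — but 3 suffice.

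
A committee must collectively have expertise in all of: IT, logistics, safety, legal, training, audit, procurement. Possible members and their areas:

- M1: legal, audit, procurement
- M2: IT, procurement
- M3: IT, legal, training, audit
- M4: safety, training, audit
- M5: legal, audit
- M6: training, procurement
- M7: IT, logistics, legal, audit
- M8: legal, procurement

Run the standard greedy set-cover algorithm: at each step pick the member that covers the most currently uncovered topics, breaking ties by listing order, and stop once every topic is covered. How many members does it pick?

4

Pick 1: M3 covers 4 new topics (IT, legal, training, audit).
Pick 2: M1 covers 1 new topics (procurement).
Pick 3: M4 covers 1 new topics (safety).
Pick 4: M7 covers 1 new topics (logistics).
Greedy uses 4 members. (The true minimum is 3.)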